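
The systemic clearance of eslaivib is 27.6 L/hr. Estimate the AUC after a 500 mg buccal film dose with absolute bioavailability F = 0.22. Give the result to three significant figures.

AUC_0→∞ = F × Dose / CL
        = 0.22 × 500 / 27.6 = 3.98551 mg/L·hr

AUC = 3.99 mg/L·hr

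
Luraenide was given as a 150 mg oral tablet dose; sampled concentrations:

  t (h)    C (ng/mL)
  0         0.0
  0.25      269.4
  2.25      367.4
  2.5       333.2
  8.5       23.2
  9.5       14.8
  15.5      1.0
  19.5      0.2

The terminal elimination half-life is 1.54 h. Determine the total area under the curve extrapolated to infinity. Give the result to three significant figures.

AUC = 1900 ng/mL·h

Trapezoidal AUC_0→19.5:
  [0→0.25]: (0.0+269.4)/2 × 0.25 = 33.675
  [0.25→2.25]: (269.4+367.4)/2 × 2 = 636.8
  [2.25→2.5]: (367.4+333.2)/2 × 0.25 = 87.575
  [2.5→8.5]: (333.2+23.2)/2 × 6 = 1069.2
  [8.5→9.5]: (23.2+14.8)/2 × 1 = 19.0
  [9.5→15.5]: (14.8+1.0)/2 × 6 = 47.4
  [15.5→19.5]: (1.0+0.2)/2 × 4 = 2.4
  Sum = 1896.05 ng/mL·h
k_e = ln2 / t½ = 0.693147 / 1.54 = 0.4501 h^-1
Extrapolated tail: C_last / k_e = 0.2 / 0.4501 = 0.444
AUC_0→∞ = 1896.05 + 0.444 = 1896.494 ng/mL·h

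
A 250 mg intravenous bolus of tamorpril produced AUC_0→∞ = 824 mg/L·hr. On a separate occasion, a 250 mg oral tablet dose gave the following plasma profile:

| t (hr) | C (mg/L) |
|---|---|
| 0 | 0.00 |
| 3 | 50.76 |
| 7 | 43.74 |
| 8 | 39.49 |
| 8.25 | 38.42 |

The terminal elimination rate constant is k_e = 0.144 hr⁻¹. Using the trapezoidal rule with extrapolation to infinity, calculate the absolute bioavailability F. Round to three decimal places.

Trapezoidal AUC_0→8.25 (oral tablet):
  [0→3]: (0.00+50.76)/2 × 3 = 76.14
  [3→7]: (50.76+43.74)/2 × 4 = 189.0
  [7→8]: (43.74+39.49)/2 × 1 = 41.615
  [8→8.25]: (39.49+38.42)/2 × 0.25 = 9.73875
  Sum = 316.49375 mg/L·hr
Tail: C_last/k_e = 38.42/0.144 = 266.806
AUC_0→∞ (oral tablet) = 316.49375 + 266.806 = 583.29975 mg/L·hr
F = (AUC_ev/D_ev)/(AUC_iv/D_iv) = (583.29975/250)/(824/250) = 2.333199/3.296 = 0.7079

F = 0.708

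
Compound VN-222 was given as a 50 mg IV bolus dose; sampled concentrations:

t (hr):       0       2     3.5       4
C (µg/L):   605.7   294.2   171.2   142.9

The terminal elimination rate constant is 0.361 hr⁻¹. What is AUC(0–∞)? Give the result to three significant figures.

Trapezoidal AUC_0→4:
  [0→2]: (605.7+294.2)/2 × 2 = 899.9
  [2→3.5]: (294.2+171.2)/2 × 1.5 = 349.05
  [3.5→4]: (171.2+142.9)/2 × 0.5 = 78.525
  Sum = 1327.475 µg/L·hr
Extrapolated tail: C_last / k_e = 142.9 / 0.361 = 395.845
AUC_0→∞ = 1327.475 + 395.845 = 1723.32 µg/L·hr

AUC = 1720 µg/L·hr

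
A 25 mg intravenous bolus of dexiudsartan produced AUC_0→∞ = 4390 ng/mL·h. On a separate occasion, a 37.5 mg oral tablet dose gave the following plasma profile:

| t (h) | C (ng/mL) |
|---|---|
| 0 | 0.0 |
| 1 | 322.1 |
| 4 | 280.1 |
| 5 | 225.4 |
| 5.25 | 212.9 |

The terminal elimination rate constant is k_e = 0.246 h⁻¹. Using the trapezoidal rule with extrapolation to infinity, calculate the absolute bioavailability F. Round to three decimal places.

F = 0.340

Trapezoidal AUC_0→5.25 (oral tablet):
  [0→1]: (0.0+322.1)/2 × 1 = 161.05
  [1→4]: (322.1+280.1)/2 × 3 = 903.3
  [4→5]: (280.1+225.4)/2 × 1 = 252.75
  [5→5.25]: (225.4+212.9)/2 × 0.25 = 54.7875
  Sum = 1371.8875 ng/mL·h
Tail: C_last/k_e = 212.9/0.246 = 865.447
AUC_0→∞ (oral tablet) = 1371.8875 + 865.447 = 2237.3345 ng/mL·h
F = (AUC_ev/D_ev)/(AUC_iv/D_iv) = (2237.3345/37.5)/(4390/25) = 59.6623/175.6 = 0.3398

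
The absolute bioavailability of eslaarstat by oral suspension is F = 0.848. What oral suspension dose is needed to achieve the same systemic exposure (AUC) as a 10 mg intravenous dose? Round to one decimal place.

D_oral = 11.8 mg

For equal systemic exposure: F × D_ev = D_iv
D_ev = D_iv / F = 10 / 0.848 = 11.7925 mg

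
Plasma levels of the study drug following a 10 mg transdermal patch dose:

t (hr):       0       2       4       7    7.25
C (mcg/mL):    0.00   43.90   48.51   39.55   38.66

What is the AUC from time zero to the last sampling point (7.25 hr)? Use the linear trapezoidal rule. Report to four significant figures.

Trapezoidal AUC_0→7.25:
  [0→2]: (0.00+43.90)/2 × 2 = 43.9
  [2→4]: (43.90+48.51)/2 × 2 = 92.41
  [4→7]: (48.51+39.55)/2 × 3 = 132.09
  [7→7.25]: (39.55+38.66)/2 × 0.25 = 9.77625
  Sum = 278.17625 mcg/mL·hr

AUC = 278.2 mcg/mL·hr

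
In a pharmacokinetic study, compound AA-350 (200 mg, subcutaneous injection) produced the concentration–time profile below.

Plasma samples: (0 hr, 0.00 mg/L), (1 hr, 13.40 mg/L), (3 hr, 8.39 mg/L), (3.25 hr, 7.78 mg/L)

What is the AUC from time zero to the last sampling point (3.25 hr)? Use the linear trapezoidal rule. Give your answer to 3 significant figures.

Trapezoidal AUC_0→3.25:
  [0→1]: (0.00+13.40)/2 × 1 = 6.7
  [1→3]: (13.40+8.39)/2 × 2 = 21.79
  [3→3.25]: (8.39+7.78)/2 × 0.25 = 2.02125
  Sum = 30.51125 mg/L·hr

AUC = 30.5 mg/L·hr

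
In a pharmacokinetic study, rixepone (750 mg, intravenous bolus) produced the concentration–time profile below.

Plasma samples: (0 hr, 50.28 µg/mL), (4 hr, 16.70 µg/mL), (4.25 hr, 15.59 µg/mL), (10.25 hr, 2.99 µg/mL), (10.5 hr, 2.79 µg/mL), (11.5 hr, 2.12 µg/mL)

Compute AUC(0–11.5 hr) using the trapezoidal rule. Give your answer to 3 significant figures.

Trapezoidal AUC_0→11.5:
  [0→4]: (50.28+16.70)/2 × 4 = 133.96
  [4→4.25]: (16.70+15.59)/2 × 0.25 = 4.03625
  [4.25→10.25]: (15.59+2.99)/2 × 6 = 55.74
  [10.25→10.5]: (2.99+2.79)/2 × 0.25 = 0.7225
  [10.5→11.5]: (2.79+2.12)/2 × 1 = 2.455
  Sum = 196.91375 µg/mL·hr

AUC = 197 µg/mL·hr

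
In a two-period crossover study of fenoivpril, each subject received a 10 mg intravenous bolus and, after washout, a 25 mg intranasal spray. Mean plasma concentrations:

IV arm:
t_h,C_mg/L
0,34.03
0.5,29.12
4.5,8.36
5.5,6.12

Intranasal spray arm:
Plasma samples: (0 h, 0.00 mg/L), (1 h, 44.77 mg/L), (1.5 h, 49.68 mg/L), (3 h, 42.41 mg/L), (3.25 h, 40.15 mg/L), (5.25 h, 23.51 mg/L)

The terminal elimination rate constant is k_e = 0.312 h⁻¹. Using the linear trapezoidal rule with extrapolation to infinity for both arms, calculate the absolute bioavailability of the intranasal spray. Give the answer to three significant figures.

F = 0.899

Trapezoidal AUC_0→5.5 (IV):
  [0→0.5]: (34.03+29.12)/2 × 0.5 = 15.7875
  [0.5→4.5]: (29.12+8.36)/2 × 4 = 74.96
  [4.5→5.5]: (8.36+6.12)/2 × 1 = 7.24
  Sum = 97.9875 mg/L·h
IV tail: 6.12/0.312 = 19.615; AUC_iv,0→∞ = 97.9875 + 19.615 = 117.6025 mg/L·h
Trapezoidal AUC_0→5.25 (intranasal spray):
  [0→1]: (0.00+44.77)/2 × 1 = 22.385
  [1→1.5]: (44.77+49.68)/2 × 0.5 = 23.6125
  [1.5→3]: (49.68+42.41)/2 × 1.5 = 69.0675
  [3→3.25]: (42.41+40.15)/2 × 0.25 = 10.32
  [3.25→5.25]: (40.15+23.51)/2 × 2 = 63.66
  Sum = 189.045 mg/L·h
intranasal spray tail: 23.51/0.312 = 75.353; AUC_ev,0→∞ = 189.045 + 75.353 = 264.398 mg/L·h
F = (AUC_ev/D_ev)/(AUC_iv/D_iv) = (264.398/25)/(117.6025/10) = 10.57592/11.76025 = 0.8993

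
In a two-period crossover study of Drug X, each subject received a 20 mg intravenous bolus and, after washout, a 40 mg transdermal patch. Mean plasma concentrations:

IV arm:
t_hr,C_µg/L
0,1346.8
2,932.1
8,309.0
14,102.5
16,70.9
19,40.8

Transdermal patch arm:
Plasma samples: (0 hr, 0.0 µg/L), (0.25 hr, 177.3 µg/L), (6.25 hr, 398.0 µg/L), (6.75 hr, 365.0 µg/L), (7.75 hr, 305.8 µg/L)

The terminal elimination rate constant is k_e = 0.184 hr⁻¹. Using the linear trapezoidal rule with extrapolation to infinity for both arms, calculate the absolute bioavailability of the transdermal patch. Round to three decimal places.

Trapezoidal AUC_0→19 (IV):
  [0→2]: (1346.8+932.1)/2 × 2 = 2278.9
  [2→8]: (932.1+309.0)/2 × 6 = 3723.3
  [8→14]: (309.0+102.5)/2 × 6 = 1234.5
  [14→16]: (102.5+70.9)/2 × 2 = 173.4
  [16→19]: (70.9+40.8)/2 × 3 = 167.55
  Sum = 7577.65 µg/L·hr
IV tail: 40.8/0.184 = 221.739; AUC_iv,0→∞ = 7577.65 + 221.739 = 7799.389 µg/L·hr
Trapezoidal AUC_0→7.75 (transdermal patch):
  [0→0.25]: (0.0+177.3)/2 × 0.25 = 22.1625
  [0.25→6.25]: (177.3+398.0)/2 × 6 = 1725.9
  [6.25→6.75]: (398.0+365.0)/2 × 0.5 = 190.75
  [6.75→7.75]: (365.0+305.8)/2 × 1 = 335.4
  Sum = 2274.2125 µg/L·hr
transdermal patch tail: 305.8/0.184 = 1661.957; AUC_ev,0→∞ = 2274.2125 + 1661.957 = 3936.1695 µg/L·hr
F = (AUC_ev/D_ev)/(AUC_iv/D_iv) = (3936.1695/40)/(7799.389/20) = 98.4042/389.96945 = 0.2523

F = 0.252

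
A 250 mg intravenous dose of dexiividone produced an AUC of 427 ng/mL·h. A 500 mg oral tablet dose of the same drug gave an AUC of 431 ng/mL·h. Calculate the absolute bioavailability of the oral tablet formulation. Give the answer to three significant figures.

F = 0.505

F = (AUC_ev / D_ev) / (AUC_iv / D_iv)
  = (431/500) / (427/250)
  = 0.862 / 1.708 = 0.5047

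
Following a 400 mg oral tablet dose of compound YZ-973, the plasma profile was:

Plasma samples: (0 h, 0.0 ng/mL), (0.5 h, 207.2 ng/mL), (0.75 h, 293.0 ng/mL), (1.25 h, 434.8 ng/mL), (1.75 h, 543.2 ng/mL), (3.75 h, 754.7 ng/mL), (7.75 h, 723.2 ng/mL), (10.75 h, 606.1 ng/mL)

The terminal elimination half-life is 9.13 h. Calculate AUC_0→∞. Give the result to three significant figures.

Trapezoidal AUC_0→10.75:
  [0→0.5]: (0.0+207.2)/2 × 0.5 = 51.8
  [0.5→0.75]: (207.2+293.0)/2 × 0.25 = 62.525
  [0.75→1.25]: (293.0+434.8)/2 × 0.5 = 181.95
  [1.25→1.75]: (434.8+543.2)/2 × 0.5 = 244.5
  [1.75→3.75]: (543.2+754.7)/2 × 2 = 1297.9
  [3.75→7.75]: (754.7+723.2)/2 × 4 = 2955.8
  [7.75→10.75]: (723.2+606.1)/2 × 3 = 1993.95
  Sum = 6788.425 ng/mL·h
k_e = ln2 / t½ = 0.693147 / 9.13 = 0.0759 h^-1
Extrapolated tail: C_last / k_e = 606.1 / 0.0759 = 7985.507
AUC_0→∞ = 6788.425 + 7985.507 = 14773.932 ng/mL·h

AUC = 14800 ng/mL·h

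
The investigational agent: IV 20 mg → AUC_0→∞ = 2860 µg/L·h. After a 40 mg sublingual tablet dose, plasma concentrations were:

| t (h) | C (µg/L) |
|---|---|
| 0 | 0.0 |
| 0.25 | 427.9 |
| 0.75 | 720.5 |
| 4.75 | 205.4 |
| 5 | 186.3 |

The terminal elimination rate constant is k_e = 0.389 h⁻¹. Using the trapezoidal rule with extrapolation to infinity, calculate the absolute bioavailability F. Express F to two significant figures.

Trapezoidal AUC_0→5 (sublingual tablet):
  [0→0.25]: (0.0+427.9)/2 × 0.25 = 53.4875
  [0.25→0.75]: (427.9+720.5)/2 × 0.5 = 287.1
  [0.75→4.75]: (720.5+205.4)/2 × 4 = 1851.8
  [4.75→5]: (205.4+186.3)/2 × 0.25 = 48.9625
  Sum = 2241.35 µg/L·h
Tail: C_last/k_e = 186.3/0.389 = 478.920
AUC_0→∞ (sublingual tablet) = 2241.35 + 478.920 = 2720.27 µg/L·h
F = (AUC_ev/D_ev)/(AUC_iv/D_iv) = (2720.27/40)/(2860/20) = 68.00675/143 = 0.4756

F = 0.48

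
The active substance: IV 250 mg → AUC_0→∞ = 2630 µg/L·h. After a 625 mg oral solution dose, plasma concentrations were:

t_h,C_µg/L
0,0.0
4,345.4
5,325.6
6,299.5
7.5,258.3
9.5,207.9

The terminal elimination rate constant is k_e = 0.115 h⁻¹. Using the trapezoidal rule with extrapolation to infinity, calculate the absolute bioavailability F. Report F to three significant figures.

F = 0.613

Trapezoidal AUC_0→9.5 (oral solution):
  [0→4]: (0.0+345.4)/2 × 4 = 690.8
  [4→5]: (345.4+325.6)/2 × 1 = 335.5
  [5→6]: (325.6+299.5)/2 × 1 = 312.55
  [6→7.5]: (299.5+258.3)/2 × 1.5 = 418.35
  [7.5→9.5]: (258.3+207.9)/2 × 2 = 466.2
  Sum = 2223.4 µg/L·h
Tail: C_last/k_e = 207.9/0.115 = 1807.826
AUC_0→∞ (oral solution) = 2223.4 + 1807.826 = 4031.226 µg/L·h
F = (AUC_ev/D_ev)/(AUC_iv/D_iv) = (4031.226/625)/(2630/250) = 6.4499616/10.52 = 0.6131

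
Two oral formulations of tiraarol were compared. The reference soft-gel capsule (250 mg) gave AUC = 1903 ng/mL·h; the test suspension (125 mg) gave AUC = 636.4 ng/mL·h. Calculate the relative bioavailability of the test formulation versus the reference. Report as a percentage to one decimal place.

F_rel = (AUC_test/D_test) / (AUC_ref/D_ref)
      = (636.4/125) / (1903/250)
      = 5.0912 / 7.612 = 0.6688 = 66.88%

F_rel = 66.9%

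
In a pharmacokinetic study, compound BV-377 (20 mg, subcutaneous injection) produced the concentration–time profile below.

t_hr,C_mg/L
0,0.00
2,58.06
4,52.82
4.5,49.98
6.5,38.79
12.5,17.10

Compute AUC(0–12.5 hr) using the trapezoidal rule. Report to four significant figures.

Trapezoidal AUC_0→12.5:
  [0→2]: (0.00+58.06)/2 × 2 = 58.06
  [2→4]: (58.06+52.82)/2 × 2 = 110.88
  [4→4.5]: (52.82+49.98)/2 × 0.5 = 25.7
  [4.5→6.5]: (49.98+38.79)/2 × 2 = 88.77
  [6.5→12.5]: (38.79+17.10)/2 × 6 = 167.67
  Sum = 451.08 mg/L·hr

AUC = 451.1 mg/L·hr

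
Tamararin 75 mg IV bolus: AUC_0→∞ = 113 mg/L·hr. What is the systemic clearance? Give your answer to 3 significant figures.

CL = Dose_iv / AUC_0→∞
   = 75 / 113 = 0.663717 L/hr

CL = 0.664 L/hr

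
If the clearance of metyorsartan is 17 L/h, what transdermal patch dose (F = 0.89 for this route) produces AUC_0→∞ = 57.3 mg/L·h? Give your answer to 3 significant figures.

Dose = 1090 mg

Dose = CL × AUC_0→∞ / F
     = 17 × 57.3 / 0.89 = 1094.49 mg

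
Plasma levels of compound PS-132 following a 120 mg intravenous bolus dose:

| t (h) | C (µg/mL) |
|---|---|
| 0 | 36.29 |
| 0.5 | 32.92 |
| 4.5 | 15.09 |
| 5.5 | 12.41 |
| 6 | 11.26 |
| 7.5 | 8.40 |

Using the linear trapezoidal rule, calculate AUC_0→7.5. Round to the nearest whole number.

AUC = 148 µg/mL·h

Trapezoidal AUC_0→7.5:
  [0→0.5]: (36.29+32.92)/2 × 0.5 = 17.3025
  [0.5→4.5]: (32.92+15.09)/2 × 4 = 96.02
  [4.5→5.5]: (15.09+12.41)/2 × 1 = 13.75
  [5.5→6]: (12.41+11.26)/2 × 0.5 = 5.9175
  [6→7.5]: (11.26+8.40)/2 × 1.5 = 14.745
  Sum = 147.735 µg/mL·h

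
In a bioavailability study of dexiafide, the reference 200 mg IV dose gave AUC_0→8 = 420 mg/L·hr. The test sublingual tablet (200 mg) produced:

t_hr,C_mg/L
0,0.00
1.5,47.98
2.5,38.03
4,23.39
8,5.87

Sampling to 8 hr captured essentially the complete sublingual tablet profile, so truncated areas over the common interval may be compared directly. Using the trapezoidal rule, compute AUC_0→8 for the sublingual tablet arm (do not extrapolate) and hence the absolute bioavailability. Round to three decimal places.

F = 0.437

Trapezoidal AUC_0→8 (sublingual tablet):
  [0→1.5]: (0.00+47.98)/2 × 1.5 = 35.985
  [1.5→2.5]: (47.98+38.03)/2 × 1 = 43.005
  [2.5→4]: (38.03+23.39)/2 × 1.5 = 46.065
  [4→8]: (23.39+5.87)/2 × 4 = 58.52
  Sum = 183.575 mg/L·hr
F = (AUC_ev/D_ev)/(AUC_iv/D_iv) = (183.575/200)/(420/200) = 0.917875/2.1 = 0.4371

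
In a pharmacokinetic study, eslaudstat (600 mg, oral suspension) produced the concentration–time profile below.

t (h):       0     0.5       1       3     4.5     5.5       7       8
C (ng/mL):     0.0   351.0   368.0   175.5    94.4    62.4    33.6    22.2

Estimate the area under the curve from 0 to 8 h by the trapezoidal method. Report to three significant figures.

AUC = 1190 ng/mL·h

Trapezoidal AUC_0→8:
  [0→0.5]: (0.0+351.0)/2 × 0.5 = 87.75
  [0.5→1]: (351.0+368.0)/2 × 0.5 = 179.75
  [1→3]: (368.0+175.5)/2 × 2 = 543.5
  [3→4.5]: (175.5+94.4)/2 × 1.5 = 202.425
  [4.5→5.5]: (94.4+62.4)/2 × 1 = 78.4
  [5.5→7]: (62.4+33.6)/2 × 1.5 = 72.0
  [7→8]: (33.6+22.2)/2 × 1 = 27.9
  Sum = 1191.725 ng/mL·h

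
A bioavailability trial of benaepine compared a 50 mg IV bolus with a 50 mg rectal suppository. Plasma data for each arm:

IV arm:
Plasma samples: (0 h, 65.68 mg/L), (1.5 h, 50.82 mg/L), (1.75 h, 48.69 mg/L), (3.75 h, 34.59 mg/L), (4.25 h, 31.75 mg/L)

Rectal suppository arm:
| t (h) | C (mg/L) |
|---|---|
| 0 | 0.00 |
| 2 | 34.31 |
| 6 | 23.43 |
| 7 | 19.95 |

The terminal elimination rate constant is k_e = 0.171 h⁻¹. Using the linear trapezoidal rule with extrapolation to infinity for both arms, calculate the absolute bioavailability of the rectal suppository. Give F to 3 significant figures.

Trapezoidal AUC_0→4.25 (IV):
  [0→1.5]: (65.68+50.82)/2 × 1.5 = 87.375
  [1.5→1.75]: (50.82+48.69)/2 × 0.25 = 12.43875
  [1.75→3.75]: (48.69+34.59)/2 × 2 = 83.28
  [3.75→4.25]: (34.59+31.75)/2 × 0.5 = 16.585
  Sum = 199.67875 mg/L·h
IV tail: 31.75/0.171 = 185.673; AUC_iv,0→∞ = 199.67875 + 185.673 = 385.35175 mg/L·h
Trapezoidal AUC_0→7 (rectal suppository):
  [0→2]: (0.00+34.31)/2 × 2 = 34.31
  [2→6]: (34.31+23.43)/2 × 4 = 115.48
  [6→7]: (23.43+19.95)/2 × 1 = 21.69
  Sum = 171.48 mg/L·h
rectal suppository tail: 19.95/0.171 = 116.667; AUC_ev,0→∞ = 171.48 + 116.667 = 288.147 mg/L·h
F = (AUC_ev/D_ev)/(AUC_iv/D_iv) = (288.147/50)/(385.35175/50) = 5.76294/7.707035 = 0.7478

F = 0.748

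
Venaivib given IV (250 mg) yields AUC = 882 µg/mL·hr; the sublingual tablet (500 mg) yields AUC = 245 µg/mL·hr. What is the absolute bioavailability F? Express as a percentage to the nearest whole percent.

F = (AUC_ev / D_ev) / (AUC_iv / D_iv)
  = (245/500) / (882/250)
  = 0.49 / 3.528 = 0.1389
  = 13.89%

F = 14%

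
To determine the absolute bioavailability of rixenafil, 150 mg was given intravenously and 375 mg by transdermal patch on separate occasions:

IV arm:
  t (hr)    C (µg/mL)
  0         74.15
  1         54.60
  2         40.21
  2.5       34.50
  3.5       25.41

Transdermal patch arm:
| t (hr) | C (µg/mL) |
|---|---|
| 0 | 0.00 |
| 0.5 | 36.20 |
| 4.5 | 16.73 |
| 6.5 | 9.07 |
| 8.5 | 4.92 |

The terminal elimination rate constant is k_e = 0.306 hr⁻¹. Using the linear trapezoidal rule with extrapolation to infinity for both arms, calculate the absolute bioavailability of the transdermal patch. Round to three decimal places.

F = 0.281

Trapezoidal AUC_0→3.5 (IV):
  [0→1]: (74.15+54.60)/2 × 1 = 64.375
  [1→2]: (54.60+40.21)/2 × 1 = 47.405
  [2→2.5]: (40.21+34.50)/2 × 0.5 = 18.6775
  [2.5→3.5]: (34.50+25.41)/2 × 1 = 29.955
  Sum = 160.4125 µg/mL·hr
IV tail: 25.41/0.306 = 83.039; AUC_iv,0→∞ = 160.4125 + 83.039 = 243.4515 µg/mL·hr
Trapezoidal AUC_0→8.5 (transdermal patch):
  [0→0.5]: (0.00+36.20)/2 × 0.5 = 9.05
  [0.5→4.5]: (36.20+16.73)/2 × 4 = 105.86
  [4.5→6.5]: (16.73+9.07)/2 × 2 = 25.8
  [6.5→8.5]: (9.07+4.92)/2 × 2 = 13.99
  Sum = 154.7 µg/mL·hr
transdermal patch tail: 4.92/0.306 = 16.078; AUC_ev,0→∞ = 154.7 + 16.078 = 170.778 µg/mL·hr
F = (AUC_ev/D_ev)/(AUC_iv/D_iv) = (170.778/375)/(243.4515/150) = 0.455408/1.62301 = 0.2806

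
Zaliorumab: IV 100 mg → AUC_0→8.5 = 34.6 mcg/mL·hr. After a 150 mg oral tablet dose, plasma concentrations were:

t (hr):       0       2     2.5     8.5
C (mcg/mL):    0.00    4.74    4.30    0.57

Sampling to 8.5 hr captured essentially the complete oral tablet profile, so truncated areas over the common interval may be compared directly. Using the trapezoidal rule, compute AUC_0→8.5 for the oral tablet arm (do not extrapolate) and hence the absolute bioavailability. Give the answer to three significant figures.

F = 0.416

Trapezoidal AUC_0→8.5 (oral tablet):
  [0→2]: (0.00+4.74)/2 × 2 = 4.74
  [2→2.5]: (4.74+4.30)/2 × 0.5 = 2.26
  [2.5→8.5]: (4.30+0.57)/2 × 6 = 14.61
  Sum = 21.61 mcg/mL·hr
F = (AUC_ev/D_ev)/(AUC_iv/D_iv) = (21.61/150)/(34.6/100) = 0.144067/0.346 = 0.4164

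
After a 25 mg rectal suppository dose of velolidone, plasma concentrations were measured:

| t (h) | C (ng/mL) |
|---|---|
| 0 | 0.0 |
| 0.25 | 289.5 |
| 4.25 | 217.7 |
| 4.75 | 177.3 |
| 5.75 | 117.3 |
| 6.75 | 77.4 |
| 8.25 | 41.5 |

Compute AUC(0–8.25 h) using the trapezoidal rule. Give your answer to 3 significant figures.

Trapezoidal AUC_0→8.25:
  [0→0.25]: (0.0+289.5)/2 × 0.25 = 36.1875
  [0.25→4.25]: (289.5+217.7)/2 × 4 = 1014.4
  [4.25→4.75]: (217.7+177.3)/2 × 0.5 = 98.75
  [4.75→5.75]: (177.3+117.3)/2 × 1 = 147.3
  [5.75→6.75]: (117.3+77.4)/2 × 1 = 97.35
  [6.75→8.25]: (77.4+41.5)/2 × 1.5 = 89.175
  Sum = 1483.1625 ng/mL·h

AUC = 1480 ng/mL·h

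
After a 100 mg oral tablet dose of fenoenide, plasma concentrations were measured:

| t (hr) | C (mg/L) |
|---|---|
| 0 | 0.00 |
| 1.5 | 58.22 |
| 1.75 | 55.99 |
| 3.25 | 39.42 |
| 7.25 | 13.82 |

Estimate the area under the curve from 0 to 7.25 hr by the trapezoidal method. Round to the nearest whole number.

Trapezoidal AUC_0→7.25:
  [0→1.5]: (0.00+58.22)/2 × 1.5 = 43.665
  [1.5→1.75]: (58.22+55.99)/2 × 0.25 = 14.27625
  [1.75→3.25]: (55.99+39.42)/2 × 1.5 = 71.5575
  [3.25→7.25]: (39.42+13.82)/2 × 4 = 106.48
  Sum = 235.97875 mg/L·hr

AUC = 236 mg/L·hr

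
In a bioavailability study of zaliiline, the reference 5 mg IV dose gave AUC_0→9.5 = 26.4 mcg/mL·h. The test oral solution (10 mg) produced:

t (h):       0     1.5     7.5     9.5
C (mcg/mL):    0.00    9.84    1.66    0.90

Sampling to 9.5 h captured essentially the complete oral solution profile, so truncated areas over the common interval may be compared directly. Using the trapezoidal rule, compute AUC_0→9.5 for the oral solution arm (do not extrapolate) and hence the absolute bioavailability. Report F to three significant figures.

F = 0.842

Trapezoidal AUC_0→9.5 (oral solution):
  [0→1.5]: (0.00+9.84)/2 × 1.5 = 7.38
  [1.5→7.5]: (9.84+1.66)/2 × 6 = 34.5
  [7.5→9.5]: (1.66+0.90)/2 × 2 = 2.56
  Sum = 44.44 mcg/mL·h
F = (AUC_ev/D_ev)/(AUC_iv/D_iv) = (44.44/10)/(26.4/5) = 4.444/5.28 = 0.8417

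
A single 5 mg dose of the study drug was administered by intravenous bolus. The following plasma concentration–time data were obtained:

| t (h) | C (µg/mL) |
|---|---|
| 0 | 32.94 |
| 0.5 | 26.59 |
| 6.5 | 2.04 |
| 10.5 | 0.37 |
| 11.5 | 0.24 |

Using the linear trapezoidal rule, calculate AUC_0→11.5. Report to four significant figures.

AUC = 105.9 µg/mL·h

Trapezoidal AUC_0→11.5:
  [0→0.5]: (32.94+26.59)/2 × 0.5 = 14.8825
  [0.5→6.5]: (26.59+2.04)/2 × 6 = 85.89
  [6.5→10.5]: (2.04+0.37)/2 × 4 = 4.82
  [10.5→11.5]: (0.37+0.24)/2 × 1 = 0.305
  Sum = 105.8975 µg/mL·h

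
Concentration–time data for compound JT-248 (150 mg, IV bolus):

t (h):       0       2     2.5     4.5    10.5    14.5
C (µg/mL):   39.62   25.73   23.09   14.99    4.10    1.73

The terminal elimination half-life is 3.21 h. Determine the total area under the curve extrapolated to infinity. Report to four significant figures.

Trapezoidal AUC_0→14.5:
  [0→2]: (39.62+25.73)/2 × 2 = 65.35
  [2→2.5]: (25.73+23.09)/2 × 0.5 = 12.205
  [2.5→4.5]: (23.09+14.99)/2 × 2 = 38.08
  [4.5→10.5]: (14.99+4.10)/2 × 6 = 57.27
  [10.5→14.5]: (4.10+1.73)/2 × 4 = 11.66
  Sum = 184.565 µg/mL·h
k_e = ln2 / t½ = 0.693147 / 3.21 = 0.2159 h^-1
Extrapolated tail: C_last / k_e = 1.73 / 0.2159 = 8.013
AUC_0→∞ = 184.565 + 8.013 = 192.578 µg/mL·h

AUC = 192.6 µg/mL·h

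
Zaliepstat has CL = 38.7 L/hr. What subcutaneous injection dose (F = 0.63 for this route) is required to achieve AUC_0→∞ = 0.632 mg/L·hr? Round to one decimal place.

Dose = CL × AUC_0→∞ / F
     = 38.7 × 0.632 / 0.63 = 38.8229 mg

Dose = 38.8 mg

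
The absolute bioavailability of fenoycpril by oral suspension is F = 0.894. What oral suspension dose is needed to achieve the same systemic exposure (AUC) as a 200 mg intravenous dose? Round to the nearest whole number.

For equal systemic exposure: F × D_ev = D_iv
D_ev = D_iv / F = 200 / 0.894 = 223.714 mg

D_oral = 224 mg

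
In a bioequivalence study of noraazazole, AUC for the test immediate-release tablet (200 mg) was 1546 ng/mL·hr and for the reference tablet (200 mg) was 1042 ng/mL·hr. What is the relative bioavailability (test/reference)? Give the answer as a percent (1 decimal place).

F_rel = 148.4%

F_rel = (AUC_test/D_test) / (AUC_ref/D_ref)
      = (1546/200) / (1042/200)
      = 7.73 / 5.21 = 1.4837 = 148.37%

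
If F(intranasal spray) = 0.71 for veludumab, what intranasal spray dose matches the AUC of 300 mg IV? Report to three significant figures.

D_intranasal = 423 mg

For equal systemic exposure: F × D_ev = D_iv
D_ev = D_iv / F = 300 / 0.71 = 422.535 mg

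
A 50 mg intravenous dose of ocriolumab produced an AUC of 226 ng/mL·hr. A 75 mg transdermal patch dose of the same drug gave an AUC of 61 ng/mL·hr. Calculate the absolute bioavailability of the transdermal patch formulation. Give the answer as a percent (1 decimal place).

F = (AUC_ev / D_ev) / (AUC_iv / D_iv)
  = (61/75) / (226/50)
  = 0.813333 / 4.52 = 0.1799
  = 17.99%

F = 18.0%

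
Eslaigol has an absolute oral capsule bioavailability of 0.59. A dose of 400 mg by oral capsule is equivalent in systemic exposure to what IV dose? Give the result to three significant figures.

D_iv = 236 mg

Systemic exposure from an extravascular dose = F × D_ev, so the equivalent IV dose is F × D_ev.
D_iv = F × D_ev = 0.59 × 400 = 236 mg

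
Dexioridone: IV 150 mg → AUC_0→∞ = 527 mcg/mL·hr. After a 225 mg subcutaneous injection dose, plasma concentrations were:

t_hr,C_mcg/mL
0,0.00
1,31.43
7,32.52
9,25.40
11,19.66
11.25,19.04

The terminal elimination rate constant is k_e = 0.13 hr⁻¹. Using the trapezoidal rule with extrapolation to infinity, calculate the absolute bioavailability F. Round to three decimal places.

Trapezoidal AUC_0→11.25 (subcutaneous injection):
  [0→1]: (0.00+31.43)/2 × 1 = 15.715
  [1→7]: (31.43+32.52)/2 × 6 = 191.85
  [7→9]: (32.52+25.40)/2 × 2 = 57.92
  [9→11]: (25.40+19.66)/2 × 2 = 45.06
  [11→11.25]: (19.66+19.04)/2 × 0.25 = 4.8375
  Sum = 315.3825 mcg/mL·hr
Tail: C_last/k_e = 19.04/0.13 = 146.462
AUC_0→∞ (subcutaneous injection) = 315.3825 + 146.462 = 461.8445 mcg/mL·hr
F = (AUC_ev/D_ev)/(AUC_iv/D_iv) = (461.8445/225)/(527/150) = 2.05264/3.51333 = 0.5842

F = 0.584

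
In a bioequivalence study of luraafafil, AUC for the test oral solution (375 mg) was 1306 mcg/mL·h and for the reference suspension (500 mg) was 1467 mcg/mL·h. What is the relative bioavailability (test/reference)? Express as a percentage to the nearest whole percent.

F_rel = 119%

F_rel = (AUC_test/D_test) / (AUC_ref/D_ref)
      = (1306/375) / (1467/500)
      = 3.48267 / 2.934 = 1.1870 = 118.70%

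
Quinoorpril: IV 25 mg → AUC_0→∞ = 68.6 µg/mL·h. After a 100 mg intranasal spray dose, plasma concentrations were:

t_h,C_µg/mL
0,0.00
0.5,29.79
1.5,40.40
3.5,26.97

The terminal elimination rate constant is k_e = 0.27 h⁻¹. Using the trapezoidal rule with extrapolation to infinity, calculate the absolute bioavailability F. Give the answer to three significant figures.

Trapezoidal AUC_0→3.5 (intranasal spray):
  [0→0.5]: (0.00+29.79)/2 × 0.5 = 7.4475
  [0.5→1.5]: (29.79+40.40)/2 × 1 = 35.095
  [1.5→3.5]: (40.40+26.97)/2 × 2 = 67.37
  Sum = 109.9125 µg/mL·h
Tail: C_last/k_e = 26.97/0.27 = 99.889
AUC_0→∞ (intranasal spray) = 109.9125 + 99.889 = 209.8015 µg/mL·h
F = (AUC_ev/D_ev)/(AUC_iv/D_iv) = (209.8015/100)/(68.6/25) = 2.098015/2.744 = 0.7646

F = 0.765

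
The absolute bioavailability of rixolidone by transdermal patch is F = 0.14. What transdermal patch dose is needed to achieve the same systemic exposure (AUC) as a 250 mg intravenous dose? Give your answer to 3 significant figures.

D_transdermal = 1790 mg

For equal systemic exposure: F × D_ev = D_iv
D_ev = D_iv / F = 250 / 0.14 = 1785.71 mg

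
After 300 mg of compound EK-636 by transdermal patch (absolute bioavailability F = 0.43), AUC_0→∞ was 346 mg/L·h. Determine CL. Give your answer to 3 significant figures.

CL = F × Dose / AUC_0→∞
   = 0.43 × 300 / 346 = 0.372832 L/h

CL = 0.373 L/h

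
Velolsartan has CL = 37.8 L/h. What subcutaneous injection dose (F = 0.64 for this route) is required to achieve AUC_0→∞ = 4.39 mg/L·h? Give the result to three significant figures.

Dose = CL × AUC_0→∞ / F
     = 37.8 × 4.39 / 0.64 = 259.284 mg

Dose = 259 mg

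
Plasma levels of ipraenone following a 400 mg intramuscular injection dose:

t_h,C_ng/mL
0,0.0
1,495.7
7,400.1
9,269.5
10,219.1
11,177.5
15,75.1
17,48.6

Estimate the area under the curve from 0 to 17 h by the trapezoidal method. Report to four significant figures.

Trapezoidal AUC_0→17:
  [0→1]: (0.0+495.7)/2 × 1 = 247.85
  [1→7]: (495.7+400.1)/2 × 6 = 2687.4
  [7→9]: (400.1+269.5)/2 × 2 = 669.6
  [9→10]: (269.5+219.1)/2 × 1 = 244.3
  [10→11]: (219.1+177.5)/2 × 1 = 198.3
  [11→15]: (177.5+75.1)/2 × 4 = 505.2
  [15→17]: (75.1+48.6)/2 × 2 = 123.7
  Sum = 4676.35 ng/mL·h

AUC = 4676 ng/mL·h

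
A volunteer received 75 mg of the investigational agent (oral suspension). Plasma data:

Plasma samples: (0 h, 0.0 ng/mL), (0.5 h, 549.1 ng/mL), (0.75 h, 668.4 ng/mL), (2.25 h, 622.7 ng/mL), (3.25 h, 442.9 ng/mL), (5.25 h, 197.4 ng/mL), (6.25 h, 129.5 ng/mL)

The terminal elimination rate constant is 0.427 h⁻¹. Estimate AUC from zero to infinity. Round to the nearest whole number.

AUC = 2898 ng/mL·h

Trapezoidal AUC_0→6.25:
  [0→0.5]: (0.0+549.1)/2 × 0.5 = 137.275
  [0.5→0.75]: (549.1+668.4)/2 × 0.25 = 152.1875
  [0.75→2.25]: (668.4+622.7)/2 × 1.5 = 968.325
  [2.25→3.25]: (622.7+442.9)/2 × 1 = 532.8
  [3.25→5.25]: (442.9+197.4)/2 × 2 = 640.3
  [5.25→6.25]: (197.4+129.5)/2 × 1 = 163.45
  Sum = 2594.3375 ng/mL·h
Extrapolated tail: C_last / k_e = 129.5 / 0.427 = 303.279
AUC_0→∞ = 2594.3375 + 303.279 = 2897.6165 ng/mL·h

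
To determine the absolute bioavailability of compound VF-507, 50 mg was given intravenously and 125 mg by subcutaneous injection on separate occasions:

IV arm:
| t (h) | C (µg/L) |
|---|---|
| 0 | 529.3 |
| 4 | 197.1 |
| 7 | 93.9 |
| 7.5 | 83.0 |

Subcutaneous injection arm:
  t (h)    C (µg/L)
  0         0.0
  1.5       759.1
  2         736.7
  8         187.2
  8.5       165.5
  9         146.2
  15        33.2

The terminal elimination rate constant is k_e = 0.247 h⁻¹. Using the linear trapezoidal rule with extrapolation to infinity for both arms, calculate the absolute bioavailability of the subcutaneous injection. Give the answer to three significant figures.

F = 0.803

Trapezoidal AUC_0→7.5 (IV):
  [0→4]: (529.3+197.1)/2 × 4 = 1452.8
  [4→7]: (197.1+93.9)/2 × 3 = 436.5
  [7→7.5]: (93.9+83.0)/2 × 0.5 = 44.225
  Sum = 1933.525 µg/L·h
IV tail: 83.0/0.247 = 336.032; AUC_iv,0→∞ = 1933.525 + 336.032 = 2269.557 µg/L·h
Trapezoidal AUC_0→15 (subcutaneous injection):
  [0→1.5]: (0.0+759.1)/2 × 1.5 = 569.325
  [1.5→2]: (759.1+736.7)/2 × 0.5 = 373.95
  [2→8]: (736.7+187.2)/2 × 6 = 2771.7
  [8→8.5]: (187.2+165.5)/2 × 0.5 = 88.175
  [8.5→9]: (165.5+146.2)/2 × 0.5 = 77.925
  [9→15]: (146.2+33.2)/2 × 6 = 538.2
  Sum = 4419.275 µg/L·h
subcutaneous injection tail: 33.2/0.247 = 134.413; AUC_ev,0→∞ = 4419.275 + 134.413 = 4553.688 µg/L·h
F = (AUC_ev/D_ev)/(AUC_iv/D_iv) = (4553.688/125)/(2269.557/50) = 36.429504/45.39114 = 0.8026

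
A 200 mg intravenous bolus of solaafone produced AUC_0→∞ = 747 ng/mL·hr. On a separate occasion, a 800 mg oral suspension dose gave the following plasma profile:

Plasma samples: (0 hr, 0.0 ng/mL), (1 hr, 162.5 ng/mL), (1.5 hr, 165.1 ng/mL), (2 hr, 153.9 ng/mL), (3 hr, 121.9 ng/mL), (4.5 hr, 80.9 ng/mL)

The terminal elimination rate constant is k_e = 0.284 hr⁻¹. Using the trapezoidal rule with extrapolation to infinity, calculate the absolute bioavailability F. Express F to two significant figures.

F = 0.27

Trapezoidal AUC_0→4.5 (oral suspension):
  [0→1]: (0.0+162.5)/2 × 1 = 81.25
  [1→1.5]: (162.5+165.1)/2 × 0.5 = 81.9
  [1.5→2]: (165.1+153.9)/2 × 0.5 = 79.75
  [2→3]: (153.9+121.9)/2 × 1 = 137.9
  [3→4.5]: (121.9+80.9)/2 × 1.5 = 152.1
  Sum = 532.9 ng/mL·hr
Tail: C_last/k_e = 80.9/0.284 = 284.859
AUC_0→∞ (oral suspension) = 532.9 + 284.859 = 817.759 ng/mL·hr
F = (AUC_ev/D_ev)/(AUC_iv/D_iv) = (817.759/800)/(747/200) = 1.0222/3.735 = 0.2737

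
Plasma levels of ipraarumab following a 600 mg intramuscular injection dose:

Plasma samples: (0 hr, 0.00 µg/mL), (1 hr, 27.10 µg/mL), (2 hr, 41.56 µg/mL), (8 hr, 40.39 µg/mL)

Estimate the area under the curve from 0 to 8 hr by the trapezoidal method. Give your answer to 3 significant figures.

Trapezoidal AUC_0→8:
  [0→1]: (0.00+27.10)/2 × 1 = 13.55
  [1→2]: (27.10+41.56)/2 × 1 = 34.33
  [2→8]: (41.56+40.39)/2 × 6 = 245.85
  Sum = 293.73 µg/mL·hr

AUC = 294 µg/mL·hr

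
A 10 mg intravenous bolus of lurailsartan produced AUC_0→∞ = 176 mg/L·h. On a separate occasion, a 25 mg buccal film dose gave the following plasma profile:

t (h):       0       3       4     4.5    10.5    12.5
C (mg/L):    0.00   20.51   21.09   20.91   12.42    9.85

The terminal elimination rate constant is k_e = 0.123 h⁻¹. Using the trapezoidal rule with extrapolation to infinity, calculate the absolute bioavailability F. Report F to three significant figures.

F = 0.601

Trapezoidal AUC_0→12.5 (buccal film):
  [0→3]: (0.00+20.51)/2 × 3 = 30.765
  [3→4]: (20.51+21.09)/2 × 1 = 20.8
  [4→4.5]: (21.09+20.91)/2 × 0.5 = 10.5
  [4.5→10.5]: (20.91+12.42)/2 × 6 = 99.99
  [10.5→12.5]: (12.42+9.85)/2 × 2 = 22.27
  Sum = 184.325 mg/L·h
Tail: C_last/k_e = 9.85/0.123 = 80.081
AUC_0→∞ (buccal film) = 184.325 + 80.081 = 264.406 mg/L·h
F = (AUC_ev/D_ev)/(AUC_iv/D_iv) = (264.406/25)/(176/10) = 10.57624/17.6 = 0.6009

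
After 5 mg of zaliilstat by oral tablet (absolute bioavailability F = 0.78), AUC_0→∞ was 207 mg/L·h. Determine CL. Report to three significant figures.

CL = F × Dose / AUC_0→∞
   = 0.78 × 5 / 207 = 0.0188406 L/h

CL = 0.0188 L/h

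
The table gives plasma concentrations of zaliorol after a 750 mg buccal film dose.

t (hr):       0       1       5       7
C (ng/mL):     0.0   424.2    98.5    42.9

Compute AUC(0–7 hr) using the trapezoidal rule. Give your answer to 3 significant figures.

Trapezoidal AUC_0→7:
  [0→1]: (0.0+424.2)/2 × 1 = 212.1
  [1→5]: (424.2+98.5)/2 × 4 = 1045.4
  [5→7]: (98.5+42.9)/2 × 2 = 141.4
  Sum = 1398.9 ng/mL·hr

AUC = 1400 ng/mL·hr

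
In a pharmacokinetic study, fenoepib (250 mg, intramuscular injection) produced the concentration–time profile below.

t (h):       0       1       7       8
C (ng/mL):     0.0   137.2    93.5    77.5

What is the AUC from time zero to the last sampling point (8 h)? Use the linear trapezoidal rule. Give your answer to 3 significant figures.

AUC = 846 ng/mL·h

Trapezoidal AUC_0→8:
  [0→1]: (0.0+137.2)/2 × 1 = 68.6
  [1→7]: (137.2+93.5)/2 × 6 = 692.1
  [7→8]: (93.5+77.5)/2 × 1 = 85.5
  Sum = 846.2 ng/mL·h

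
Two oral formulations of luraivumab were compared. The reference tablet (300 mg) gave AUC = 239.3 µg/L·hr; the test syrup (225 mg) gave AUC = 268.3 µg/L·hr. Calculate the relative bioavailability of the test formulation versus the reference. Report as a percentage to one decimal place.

F_rel = 149.5%

F_rel = (AUC_test/D_test) / (AUC_ref/D_ref)
      = (268.3/225) / (239.3/300)
      = 1.19244 / 0.797667 = 1.4949 = 149.49%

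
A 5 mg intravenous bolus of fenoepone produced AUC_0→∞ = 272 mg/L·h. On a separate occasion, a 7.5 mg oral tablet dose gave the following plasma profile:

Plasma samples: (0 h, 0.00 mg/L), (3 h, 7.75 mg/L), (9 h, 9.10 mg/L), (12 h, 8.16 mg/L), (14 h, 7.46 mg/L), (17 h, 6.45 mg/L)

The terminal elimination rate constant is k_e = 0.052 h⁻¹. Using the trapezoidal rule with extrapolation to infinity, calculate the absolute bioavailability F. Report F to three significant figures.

Trapezoidal AUC_0→17 (oral tablet):
  [0→3]: (0.00+7.75)/2 × 3 = 11.625
  [3→9]: (7.75+9.10)/2 × 6 = 50.55
  [9→12]: (9.10+8.16)/2 × 3 = 25.89
  [12→14]: (8.16+7.46)/2 × 2 = 15.62
  [14→17]: (7.46+6.45)/2 × 3 = 20.865
  Sum = 124.55 mg/L·h
Tail: C_last/k_e = 6.45/0.052 = 124.038
AUC_0→∞ (oral tablet) = 124.55 + 124.038 = 248.588 mg/L·h
F = (AUC_ev/D_ev)/(AUC_iv/D_iv) = (248.588/7.5)/(272/5) = 33.1451/54.4 = 0.6093

F = 0.609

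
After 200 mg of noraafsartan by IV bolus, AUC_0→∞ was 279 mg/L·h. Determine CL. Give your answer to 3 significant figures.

CL = Dose_iv / AUC_0→∞
   = 200 / 279 = 0.716846 L/h

CL = 0.717 L/h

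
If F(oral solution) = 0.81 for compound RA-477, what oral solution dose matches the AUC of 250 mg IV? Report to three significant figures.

D_oral = 309 mg

For equal systemic exposure: F × D_ev = D_iv
D_ev = D_iv / F = 250 / 0.81 = 308.642 mg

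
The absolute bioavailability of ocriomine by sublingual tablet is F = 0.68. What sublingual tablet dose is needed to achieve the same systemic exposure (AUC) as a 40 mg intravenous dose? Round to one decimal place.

For equal systemic exposure: F × D_ev = D_iv
D_ev = D_iv / F = 40 / 0.68 = 58.8235 mg

D_sublingual = 58.8 mg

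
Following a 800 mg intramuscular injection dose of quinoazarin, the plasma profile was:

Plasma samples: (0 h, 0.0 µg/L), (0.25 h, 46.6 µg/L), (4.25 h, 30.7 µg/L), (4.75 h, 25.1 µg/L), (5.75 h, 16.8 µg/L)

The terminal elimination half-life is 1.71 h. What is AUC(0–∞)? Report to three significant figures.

AUC = 237 µg/L·h

Trapezoidal AUC_0→5.75:
  [0→0.25]: (0.0+46.6)/2 × 0.25 = 5.825
  [0.25→4.25]: (46.6+30.7)/2 × 4 = 154.6
  [4.25→4.75]: (30.7+25.1)/2 × 0.5 = 13.95
  [4.75→5.75]: (25.1+16.8)/2 × 1 = 20.95
  Sum = 195.325 µg/L·h
k_e = ln2 / t½ = 0.693147 / 1.71 = 0.4053 h^-1
Extrapolated tail: C_last / k_e = 16.8 / 0.4053 = 41.451
AUC_0→∞ = 195.325 + 41.451 = 236.776 µg/L·h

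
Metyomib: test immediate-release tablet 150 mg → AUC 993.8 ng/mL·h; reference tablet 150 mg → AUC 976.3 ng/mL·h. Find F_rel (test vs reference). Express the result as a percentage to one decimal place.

F_rel = 101.8%

F_rel = (AUC_test/D_test) / (AUC_ref/D_ref)
      = (993.8/150) / (976.3/150)
      = 6.62533 / 6.50867 = 1.0179 = 101.79%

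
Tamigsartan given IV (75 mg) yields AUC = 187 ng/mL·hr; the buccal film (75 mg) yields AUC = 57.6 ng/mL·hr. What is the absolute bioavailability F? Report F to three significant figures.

F = (AUC_ev / D_ev) / (AUC_iv / D_iv)
  = (57.6/75) / (187/75)
  = 0.768 / 2.49333 = 0.3080

F = 0.308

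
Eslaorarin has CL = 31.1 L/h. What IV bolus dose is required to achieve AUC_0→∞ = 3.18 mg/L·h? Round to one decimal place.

Dose_iv = CL × AUC_0→∞
     = 31.1 × 3.18 = 98.898 mg

Dose = 98.9 mg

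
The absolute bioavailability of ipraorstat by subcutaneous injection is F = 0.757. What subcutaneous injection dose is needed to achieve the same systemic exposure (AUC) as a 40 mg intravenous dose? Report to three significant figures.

For equal systemic exposure: F × D_ev = D_iv
D_ev = D_iv / F = 40 / 0.757 = 52.8402 mg

D_subcutaneous = 52.8 mg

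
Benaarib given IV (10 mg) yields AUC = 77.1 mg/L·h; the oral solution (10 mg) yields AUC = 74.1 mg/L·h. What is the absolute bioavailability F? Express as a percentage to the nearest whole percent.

F = (AUC_ev / D_ev) / (AUC_iv / D_iv)
  = (74.1/10) / (77.1/10)
  = 7.41 / 7.71 = 0.9611
  = 96.11%

F = 96%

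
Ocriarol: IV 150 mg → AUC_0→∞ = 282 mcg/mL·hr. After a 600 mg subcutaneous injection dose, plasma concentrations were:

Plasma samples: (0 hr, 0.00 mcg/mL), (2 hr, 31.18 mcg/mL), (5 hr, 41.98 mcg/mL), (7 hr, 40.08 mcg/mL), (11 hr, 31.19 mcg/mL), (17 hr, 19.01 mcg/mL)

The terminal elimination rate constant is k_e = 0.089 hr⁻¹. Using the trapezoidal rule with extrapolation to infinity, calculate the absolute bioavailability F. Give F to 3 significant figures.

F = 0.647

Trapezoidal AUC_0→17 (subcutaneous injection):
  [0→2]: (0.00+31.18)/2 × 2 = 31.18
  [2→5]: (31.18+41.98)/2 × 3 = 109.74
  [5→7]: (41.98+40.08)/2 × 2 = 82.06
  [7→11]: (40.08+31.19)/2 × 4 = 142.54
  [11→17]: (31.19+19.01)/2 × 6 = 150.6
  Sum = 516.12 mcg/mL·hr
Tail: C_last/k_e = 19.01/0.089 = 213.596
AUC_0→∞ (subcutaneous injection) = 516.12 + 213.596 = 729.716 mcg/mL·hr
F = (AUC_ev/D_ev)/(AUC_iv/D_iv) = (729.716/600)/(282/150) = 1.21619/1.88 = 0.6469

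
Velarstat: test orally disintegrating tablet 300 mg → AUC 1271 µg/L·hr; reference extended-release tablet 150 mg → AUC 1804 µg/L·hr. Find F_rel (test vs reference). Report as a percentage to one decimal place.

F_rel = 35.2%

F_rel = (AUC_test/D_test) / (AUC_ref/D_ref)
      = (1271/300) / (1804/150)
      = 4.23667 / 12.0267 = 0.3523 = 35.23%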